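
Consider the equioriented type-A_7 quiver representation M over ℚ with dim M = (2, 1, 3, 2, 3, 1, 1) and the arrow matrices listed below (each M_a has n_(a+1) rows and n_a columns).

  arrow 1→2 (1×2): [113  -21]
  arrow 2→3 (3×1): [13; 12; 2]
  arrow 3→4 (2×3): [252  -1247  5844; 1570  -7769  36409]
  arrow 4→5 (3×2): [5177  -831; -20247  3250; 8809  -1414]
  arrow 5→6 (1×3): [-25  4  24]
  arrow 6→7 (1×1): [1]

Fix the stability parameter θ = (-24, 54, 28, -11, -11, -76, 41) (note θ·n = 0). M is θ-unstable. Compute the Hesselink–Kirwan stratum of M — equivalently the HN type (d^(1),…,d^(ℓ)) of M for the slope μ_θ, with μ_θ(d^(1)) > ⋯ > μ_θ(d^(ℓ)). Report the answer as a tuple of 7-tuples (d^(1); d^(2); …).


Barcode: M ≅ I[1,1], I[1,3], I[3,5], I[3,7], I[5,5]. HN layers by μ_θ (5 steps, strictly decreasing):
  μ^(1)=41; μ^(2)=2; μ^(3)=-11; μ^(4)=-35/2; μ^(5)=-24

((0, 1, 1, 0, 0, 0, 1); (0, 0, 1, 1, 1, 0, 0); (0, 0, 0, 0, 1, 0, 0); (0, 0, 1, 1, 1, 1, 0); (2, 0, 0, 0, 0, 0, 0))


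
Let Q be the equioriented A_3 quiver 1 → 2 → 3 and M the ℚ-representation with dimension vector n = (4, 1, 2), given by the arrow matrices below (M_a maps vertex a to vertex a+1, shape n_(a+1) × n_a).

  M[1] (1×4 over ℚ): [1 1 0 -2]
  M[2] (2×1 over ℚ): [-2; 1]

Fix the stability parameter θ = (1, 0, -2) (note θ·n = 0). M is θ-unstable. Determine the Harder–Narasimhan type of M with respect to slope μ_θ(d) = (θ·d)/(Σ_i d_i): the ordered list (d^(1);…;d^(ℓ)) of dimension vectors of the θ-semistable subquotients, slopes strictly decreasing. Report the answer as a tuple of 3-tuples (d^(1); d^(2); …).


Via rank(M_{q-1}∘⋯∘M_p): M ≅ I[1,1]^3, I[1,3], I[3,3].
μ_θ-semistable layers: μ^(1)=1; μ^(2)=-1/3; μ^(3)=-2

((3, 0, 0); (1, 1, 1); (0, 0, 1))


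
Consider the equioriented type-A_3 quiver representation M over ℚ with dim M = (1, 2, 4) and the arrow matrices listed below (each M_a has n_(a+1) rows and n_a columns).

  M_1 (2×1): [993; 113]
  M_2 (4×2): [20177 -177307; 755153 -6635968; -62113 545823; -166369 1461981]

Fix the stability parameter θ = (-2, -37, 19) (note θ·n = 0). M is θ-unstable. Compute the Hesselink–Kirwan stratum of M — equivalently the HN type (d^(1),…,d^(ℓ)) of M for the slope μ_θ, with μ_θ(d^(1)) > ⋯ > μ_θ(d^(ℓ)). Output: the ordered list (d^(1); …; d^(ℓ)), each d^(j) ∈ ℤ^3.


Interval decomposition of M: I[1,3], I[2,3], I[3,3]^2.
HN type (ℓ=3): μ^(1)=19; μ^(2)=-39/2; μ^(3)=-37

((0, 0, 4); (1, 1, 0); (0, 1, 0))


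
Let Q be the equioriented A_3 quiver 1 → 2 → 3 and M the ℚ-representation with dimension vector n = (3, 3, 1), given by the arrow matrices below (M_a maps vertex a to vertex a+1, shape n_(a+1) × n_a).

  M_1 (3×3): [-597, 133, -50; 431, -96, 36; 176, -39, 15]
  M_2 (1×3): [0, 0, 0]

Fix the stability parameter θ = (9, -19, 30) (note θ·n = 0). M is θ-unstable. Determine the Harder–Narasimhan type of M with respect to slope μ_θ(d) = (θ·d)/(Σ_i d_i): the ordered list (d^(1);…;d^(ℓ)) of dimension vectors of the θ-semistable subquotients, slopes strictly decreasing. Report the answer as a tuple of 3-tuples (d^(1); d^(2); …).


Barcode: M ≅ I[1,2]^3, I[3,3]. HN layers by μ_θ (2 steps, strictly decreasing):
  μ^(1)=30; μ^(2)=-5

((0, 0, 1); (3, 3, 0))


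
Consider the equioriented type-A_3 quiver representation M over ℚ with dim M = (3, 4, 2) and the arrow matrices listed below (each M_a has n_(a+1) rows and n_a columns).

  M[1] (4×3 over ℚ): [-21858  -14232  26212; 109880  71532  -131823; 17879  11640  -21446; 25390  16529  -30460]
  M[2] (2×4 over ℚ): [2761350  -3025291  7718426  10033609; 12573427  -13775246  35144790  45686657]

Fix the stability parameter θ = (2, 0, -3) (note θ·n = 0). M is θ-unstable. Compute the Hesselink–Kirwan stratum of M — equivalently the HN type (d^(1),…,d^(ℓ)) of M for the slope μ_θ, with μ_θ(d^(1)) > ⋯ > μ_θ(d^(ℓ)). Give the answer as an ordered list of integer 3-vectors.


Barcode: M ≅ I[1,2], I[1,3]^2, I[2,2]. HN layers by μ_θ (3 steps, strictly decreasing):
  μ^(1)=1; μ^(2)=0; μ^(3)=-1/3

((1, 1, 0); (0, 1, 0); (2, 2, 2))


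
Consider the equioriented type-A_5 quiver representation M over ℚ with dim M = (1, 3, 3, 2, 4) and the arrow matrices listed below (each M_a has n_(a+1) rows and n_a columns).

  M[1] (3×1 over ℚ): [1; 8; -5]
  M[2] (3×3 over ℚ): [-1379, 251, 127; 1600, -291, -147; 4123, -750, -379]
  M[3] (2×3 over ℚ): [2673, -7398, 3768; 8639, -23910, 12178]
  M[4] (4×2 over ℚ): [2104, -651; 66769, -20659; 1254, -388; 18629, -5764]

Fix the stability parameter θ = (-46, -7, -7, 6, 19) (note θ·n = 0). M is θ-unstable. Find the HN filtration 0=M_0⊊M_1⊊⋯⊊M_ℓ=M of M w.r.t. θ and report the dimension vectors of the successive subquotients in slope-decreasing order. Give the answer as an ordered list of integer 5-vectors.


Barcode: M ≅ I[1,3], I[2,5]^2, I[5,5]^2. HN layers by μ_θ (4 steps, strictly decreasing):
  μ^(1)=19; μ^(2)=6; μ^(3)=-7; μ^(4)=-46

((0, 0, 0, 0, 4); (0, 0, 0, 2, 0); (0, 3, 3, 0, 0); (1, 0, 0, 0, 0))


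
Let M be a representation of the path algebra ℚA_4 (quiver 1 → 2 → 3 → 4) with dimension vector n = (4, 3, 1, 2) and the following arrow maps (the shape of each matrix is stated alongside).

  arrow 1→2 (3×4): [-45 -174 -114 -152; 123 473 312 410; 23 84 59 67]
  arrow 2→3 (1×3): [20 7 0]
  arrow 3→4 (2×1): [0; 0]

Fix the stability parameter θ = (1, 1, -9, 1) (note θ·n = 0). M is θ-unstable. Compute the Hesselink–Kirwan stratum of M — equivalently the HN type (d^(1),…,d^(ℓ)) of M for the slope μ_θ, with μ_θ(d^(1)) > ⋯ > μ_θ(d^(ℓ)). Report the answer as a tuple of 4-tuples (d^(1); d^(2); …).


Via rank(M_{q-1}∘⋯∘M_p): M ≅ I[1,1], I[1,2]^2, I[1,3], I[4,4]^2.
μ_θ-semistable layers: μ^(1)=1; μ^(2)=-7/3

((3, 2, 0, 2); (1, 1, 1, 0))


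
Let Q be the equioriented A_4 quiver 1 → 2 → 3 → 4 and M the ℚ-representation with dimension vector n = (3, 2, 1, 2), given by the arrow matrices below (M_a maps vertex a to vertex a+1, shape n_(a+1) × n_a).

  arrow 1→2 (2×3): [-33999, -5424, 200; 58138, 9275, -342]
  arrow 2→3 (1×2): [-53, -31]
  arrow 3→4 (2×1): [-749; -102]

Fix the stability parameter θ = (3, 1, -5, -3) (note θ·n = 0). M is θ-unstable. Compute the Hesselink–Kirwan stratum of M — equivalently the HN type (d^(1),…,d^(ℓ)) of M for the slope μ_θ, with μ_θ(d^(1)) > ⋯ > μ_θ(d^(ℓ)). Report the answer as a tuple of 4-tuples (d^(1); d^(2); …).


Interval decomposition of M: I[1,1], I[1,2], I[1,4], I[4,4].
HN type (ℓ=4): μ^(1)=3; μ^(2)=2; μ^(3)=-1; μ^(4)=-3

((1, 0, 0, 0); (1, 1, 0, 0); (1, 1, 1, 1); (0, 0, 0, 1))


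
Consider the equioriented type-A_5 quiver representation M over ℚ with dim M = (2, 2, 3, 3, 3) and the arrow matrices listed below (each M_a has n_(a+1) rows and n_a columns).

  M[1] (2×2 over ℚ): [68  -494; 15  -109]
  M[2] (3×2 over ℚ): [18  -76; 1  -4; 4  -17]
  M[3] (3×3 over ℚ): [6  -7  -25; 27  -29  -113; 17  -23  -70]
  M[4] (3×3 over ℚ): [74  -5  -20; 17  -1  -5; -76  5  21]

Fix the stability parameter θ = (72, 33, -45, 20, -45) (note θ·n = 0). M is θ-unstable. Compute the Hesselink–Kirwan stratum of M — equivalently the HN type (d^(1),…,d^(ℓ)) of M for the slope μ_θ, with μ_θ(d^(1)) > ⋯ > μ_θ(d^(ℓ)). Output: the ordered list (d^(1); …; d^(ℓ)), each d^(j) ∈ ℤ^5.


Barcode: M ≅ I[1,5]^2, I[3,5]. HN layers by μ_θ (3 steps, strictly decreasing):
  μ^(1)=7; μ^(2)=-25/2; μ^(3)=-45

((2, 2, 2, 2, 2); (0, 0, 0, 1, 1); (0, 0, 1, 0, 0))


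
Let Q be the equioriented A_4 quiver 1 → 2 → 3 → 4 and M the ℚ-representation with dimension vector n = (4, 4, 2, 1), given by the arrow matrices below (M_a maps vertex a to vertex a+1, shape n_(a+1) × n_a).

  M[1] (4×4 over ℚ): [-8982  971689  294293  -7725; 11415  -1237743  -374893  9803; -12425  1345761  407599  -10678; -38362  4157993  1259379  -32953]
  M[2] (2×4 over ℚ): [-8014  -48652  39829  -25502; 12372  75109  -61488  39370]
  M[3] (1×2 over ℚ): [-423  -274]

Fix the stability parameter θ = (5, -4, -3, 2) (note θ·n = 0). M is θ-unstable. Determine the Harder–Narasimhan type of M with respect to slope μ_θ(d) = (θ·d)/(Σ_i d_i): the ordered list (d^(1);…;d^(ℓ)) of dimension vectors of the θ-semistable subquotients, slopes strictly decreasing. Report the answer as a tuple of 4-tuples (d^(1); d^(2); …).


Barcode: M ≅ I[1,2]^2, I[1,3], I[1,4]. HN layers by μ_θ (3 steps, strictly decreasing):
  μ^(1)=2; μ^(2)=1/2; μ^(3)=-2/3

((0, 0, 0, 1); (2, 2, 0, 0); (2, 2, 2, 0))


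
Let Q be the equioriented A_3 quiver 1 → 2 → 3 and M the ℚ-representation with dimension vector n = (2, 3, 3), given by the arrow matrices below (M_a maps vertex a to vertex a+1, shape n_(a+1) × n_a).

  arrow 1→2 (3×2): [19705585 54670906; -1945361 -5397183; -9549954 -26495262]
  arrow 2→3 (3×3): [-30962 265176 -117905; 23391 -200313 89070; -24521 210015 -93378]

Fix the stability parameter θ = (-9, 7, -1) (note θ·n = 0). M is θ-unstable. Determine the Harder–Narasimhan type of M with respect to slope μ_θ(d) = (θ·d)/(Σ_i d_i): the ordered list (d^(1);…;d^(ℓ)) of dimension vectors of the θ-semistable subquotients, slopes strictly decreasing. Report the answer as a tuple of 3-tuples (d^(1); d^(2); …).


Interval decomposition of M: I[1,2], I[1,3], I[2,3], I[3,3].
HN type (ℓ=4): μ^(1)=7; μ^(2)=3; μ^(3)=-1; μ^(4)=-9

((0, 1, 0); (0, 2, 2); (0, 0, 1); (2, 0, 0))


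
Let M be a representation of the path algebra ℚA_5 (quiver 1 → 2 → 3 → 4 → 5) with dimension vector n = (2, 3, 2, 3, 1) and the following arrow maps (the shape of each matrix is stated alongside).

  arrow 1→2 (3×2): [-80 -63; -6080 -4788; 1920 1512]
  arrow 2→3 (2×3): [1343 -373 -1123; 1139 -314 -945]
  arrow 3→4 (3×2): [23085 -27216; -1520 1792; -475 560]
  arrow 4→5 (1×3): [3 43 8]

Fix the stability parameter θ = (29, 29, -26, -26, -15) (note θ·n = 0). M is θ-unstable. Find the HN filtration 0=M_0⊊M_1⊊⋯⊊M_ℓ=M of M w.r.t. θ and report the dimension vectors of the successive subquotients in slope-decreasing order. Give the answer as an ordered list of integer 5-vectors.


Via rank(M_{q-1}∘⋯∘M_p): M ≅ I[1,1], I[1,5], I[2,2], I[2,3], I[4,4]^2.
μ_θ-semistable layers: μ^(1)=29; μ^(2)=3/2; μ^(3)=-9/5; μ^(4)=-26

((1, 1, 0, 0, 0); (0, 1, 1, 0, 0); (1, 1, 1, 1, 1); (0, 0, 0, 2, 0))


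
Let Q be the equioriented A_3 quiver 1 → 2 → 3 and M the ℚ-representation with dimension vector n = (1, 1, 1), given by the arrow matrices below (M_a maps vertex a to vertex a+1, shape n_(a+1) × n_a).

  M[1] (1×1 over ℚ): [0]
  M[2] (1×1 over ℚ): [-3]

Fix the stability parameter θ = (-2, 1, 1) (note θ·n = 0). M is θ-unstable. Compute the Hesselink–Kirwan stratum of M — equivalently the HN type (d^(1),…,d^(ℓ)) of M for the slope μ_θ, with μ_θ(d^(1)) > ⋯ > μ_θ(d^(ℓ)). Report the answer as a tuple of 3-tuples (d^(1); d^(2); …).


Interval decomposition of M: I[1,1], I[2,3].
HN type (ℓ=2): μ^(1)=1; μ^(2)=-2

((0, 1, 1); (1, 0, 0))


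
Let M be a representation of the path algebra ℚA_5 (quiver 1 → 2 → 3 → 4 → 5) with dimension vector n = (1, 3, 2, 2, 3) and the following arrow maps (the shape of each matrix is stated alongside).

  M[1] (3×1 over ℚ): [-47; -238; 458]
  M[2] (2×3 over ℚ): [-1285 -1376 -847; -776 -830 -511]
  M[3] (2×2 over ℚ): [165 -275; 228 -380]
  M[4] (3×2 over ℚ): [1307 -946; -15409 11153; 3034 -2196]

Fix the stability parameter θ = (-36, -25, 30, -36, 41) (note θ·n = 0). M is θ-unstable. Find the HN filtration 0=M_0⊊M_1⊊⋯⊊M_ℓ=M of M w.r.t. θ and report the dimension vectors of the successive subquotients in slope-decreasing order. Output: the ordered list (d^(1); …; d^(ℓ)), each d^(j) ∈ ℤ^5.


Interval decomposition of M: I[1,5], I[2,2], I[2,3], I[4,5], I[5,5].
HN type (ℓ=5): μ^(1)=41; μ^(2)=30; μ^(3)=-3; μ^(4)=-25; μ^(5)=-36

((0, 0, 0, 0, 3); (0, 0, 1, 0, 0); (0, 0, 1, 1, 0); (0, 3, 0, 0, 0); (1, 0, 0, 1, 0))


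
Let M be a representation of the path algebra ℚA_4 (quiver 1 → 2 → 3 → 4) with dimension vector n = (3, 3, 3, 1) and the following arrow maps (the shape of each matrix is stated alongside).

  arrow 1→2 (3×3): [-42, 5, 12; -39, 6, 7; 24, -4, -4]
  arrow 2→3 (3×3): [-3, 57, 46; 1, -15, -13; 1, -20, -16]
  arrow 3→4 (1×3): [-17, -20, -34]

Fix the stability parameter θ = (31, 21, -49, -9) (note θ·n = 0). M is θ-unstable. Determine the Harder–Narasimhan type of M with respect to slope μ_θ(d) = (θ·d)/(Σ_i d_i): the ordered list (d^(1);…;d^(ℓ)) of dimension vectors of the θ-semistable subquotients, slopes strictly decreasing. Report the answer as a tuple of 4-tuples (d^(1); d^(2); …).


Barcode: M ≅ I[1,3]^2, I[1,4]. HN layers by μ_θ (2 steps, strictly decreasing):
  μ^(1)=1; μ^(2)=-3/2

((2, 2, 2, 0); (1, 1, 1, 1))


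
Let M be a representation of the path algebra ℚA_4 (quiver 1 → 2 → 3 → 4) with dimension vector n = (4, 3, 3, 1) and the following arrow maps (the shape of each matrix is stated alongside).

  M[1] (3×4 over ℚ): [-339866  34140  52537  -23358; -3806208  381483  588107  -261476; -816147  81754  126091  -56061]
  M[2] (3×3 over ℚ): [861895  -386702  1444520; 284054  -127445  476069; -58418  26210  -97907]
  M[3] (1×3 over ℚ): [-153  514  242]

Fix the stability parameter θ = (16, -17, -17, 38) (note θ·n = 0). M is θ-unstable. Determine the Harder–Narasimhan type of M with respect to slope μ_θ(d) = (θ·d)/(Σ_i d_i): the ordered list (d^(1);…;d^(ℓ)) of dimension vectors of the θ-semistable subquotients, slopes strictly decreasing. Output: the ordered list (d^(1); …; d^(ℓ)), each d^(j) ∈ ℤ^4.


Barcode: M ≅ I[1,1], I[1,3]^2, I[1,4]. HN layers by μ_θ (3 steps, strictly decreasing):
  μ^(1)=38; μ^(2)=16; μ^(3)=-6

((0, 0, 0, 1); (1, 0, 0, 0); (3, 3, 3, 0))


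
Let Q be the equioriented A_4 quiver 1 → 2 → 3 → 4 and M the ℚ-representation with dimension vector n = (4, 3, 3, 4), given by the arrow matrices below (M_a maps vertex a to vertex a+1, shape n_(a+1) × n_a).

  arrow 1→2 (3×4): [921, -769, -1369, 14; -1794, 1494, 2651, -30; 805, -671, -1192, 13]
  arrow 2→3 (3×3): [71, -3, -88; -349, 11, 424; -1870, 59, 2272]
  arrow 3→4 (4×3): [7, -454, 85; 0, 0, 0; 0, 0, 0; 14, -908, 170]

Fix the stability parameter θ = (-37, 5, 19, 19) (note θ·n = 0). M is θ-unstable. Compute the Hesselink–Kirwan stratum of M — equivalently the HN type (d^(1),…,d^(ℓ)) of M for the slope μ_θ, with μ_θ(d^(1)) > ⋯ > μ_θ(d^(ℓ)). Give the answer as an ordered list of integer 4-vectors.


Barcode: M ≅ I[1,1], I[1,2], I[1,3], I[1,4], I[3,3], I[4,4]^3. HN layers by μ_θ (3 steps, strictly decreasing):
  μ^(1)=19; μ^(2)=5; μ^(3)=-37

((0, 0, 3, 4); (0, 3, 0, 0); (4, 0, 0, 0))


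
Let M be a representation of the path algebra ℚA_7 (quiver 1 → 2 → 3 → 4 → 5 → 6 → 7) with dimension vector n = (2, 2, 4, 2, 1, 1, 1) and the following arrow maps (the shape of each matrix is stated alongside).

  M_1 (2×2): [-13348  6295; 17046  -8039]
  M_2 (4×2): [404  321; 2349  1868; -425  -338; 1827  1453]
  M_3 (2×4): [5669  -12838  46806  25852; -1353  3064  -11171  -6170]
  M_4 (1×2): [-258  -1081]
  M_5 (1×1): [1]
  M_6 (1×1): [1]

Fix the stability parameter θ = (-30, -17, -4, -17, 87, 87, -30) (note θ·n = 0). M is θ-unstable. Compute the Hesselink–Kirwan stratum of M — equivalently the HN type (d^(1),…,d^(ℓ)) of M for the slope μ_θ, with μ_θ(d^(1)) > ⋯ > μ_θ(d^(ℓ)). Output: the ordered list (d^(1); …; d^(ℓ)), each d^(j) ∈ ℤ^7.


Via rank(M_{q-1}∘⋯∘M_p): M ≅ I[1,4], I[1,7], I[3,3]^2.
μ_θ-semistable layers: μ^(1)=48; μ^(2)=-4; μ^(3)=-21/2; μ^(4)=-17; μ^(5)=-30

((0, 0, 0, 0, 1, 1, 1); (0, 0, 2, 0, 0, 0, 0); (0, 0, 2, 2, 0, 0, 0); (0, 2, 0, 0, 0, 0, 0); (2, 0, 0, 0, 0, 0, 0))


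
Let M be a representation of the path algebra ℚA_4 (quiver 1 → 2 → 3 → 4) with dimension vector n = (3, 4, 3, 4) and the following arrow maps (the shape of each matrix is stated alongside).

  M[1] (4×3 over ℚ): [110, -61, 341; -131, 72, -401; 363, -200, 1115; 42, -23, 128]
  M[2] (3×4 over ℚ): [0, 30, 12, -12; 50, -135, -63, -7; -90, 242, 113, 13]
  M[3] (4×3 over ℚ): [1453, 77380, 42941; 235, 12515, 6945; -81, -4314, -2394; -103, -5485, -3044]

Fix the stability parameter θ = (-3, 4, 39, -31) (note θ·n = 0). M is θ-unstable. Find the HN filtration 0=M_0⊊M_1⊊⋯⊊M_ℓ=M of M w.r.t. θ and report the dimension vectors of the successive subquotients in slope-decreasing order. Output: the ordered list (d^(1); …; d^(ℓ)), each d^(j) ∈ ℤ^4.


Interval decomposition of M: I[1,2], I[1,4]^2, I[2,2], I[3,4], I[4,4].
HN type (ℓ=3): μ^(1)=4; μ^(2)=-3; μ^(3)=-31

((0, 4, 3, 3); (3, 0, 0, 0); (0, 0, 0, 1))


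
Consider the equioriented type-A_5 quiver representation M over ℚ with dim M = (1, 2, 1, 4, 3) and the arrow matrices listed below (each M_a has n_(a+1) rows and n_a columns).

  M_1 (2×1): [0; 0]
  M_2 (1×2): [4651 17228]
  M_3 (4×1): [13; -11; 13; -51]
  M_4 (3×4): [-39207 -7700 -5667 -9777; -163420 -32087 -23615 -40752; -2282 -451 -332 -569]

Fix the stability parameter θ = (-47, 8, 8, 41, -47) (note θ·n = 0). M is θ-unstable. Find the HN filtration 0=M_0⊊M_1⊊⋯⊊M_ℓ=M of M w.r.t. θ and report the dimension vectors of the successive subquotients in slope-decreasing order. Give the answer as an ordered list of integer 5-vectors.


Via rank(M_{q-1}∘⋯∘M_p): M ≅ I[1,1], I[2,2], I[2,5], I[4,4], I[4,5]^2.
μ_θ-semistable layers: μ^(1)=41; μ^(2)=8; μ^(3)=5/2; μ^(4)=-3; μ^(5)=-47

((0, 0, 0, 1, 0); (0, 1, 0, 0, 0); (0, 1, 1, 1, 1); (0, 0, 0, 2, 2); (1, 0, 0, 0, 0))


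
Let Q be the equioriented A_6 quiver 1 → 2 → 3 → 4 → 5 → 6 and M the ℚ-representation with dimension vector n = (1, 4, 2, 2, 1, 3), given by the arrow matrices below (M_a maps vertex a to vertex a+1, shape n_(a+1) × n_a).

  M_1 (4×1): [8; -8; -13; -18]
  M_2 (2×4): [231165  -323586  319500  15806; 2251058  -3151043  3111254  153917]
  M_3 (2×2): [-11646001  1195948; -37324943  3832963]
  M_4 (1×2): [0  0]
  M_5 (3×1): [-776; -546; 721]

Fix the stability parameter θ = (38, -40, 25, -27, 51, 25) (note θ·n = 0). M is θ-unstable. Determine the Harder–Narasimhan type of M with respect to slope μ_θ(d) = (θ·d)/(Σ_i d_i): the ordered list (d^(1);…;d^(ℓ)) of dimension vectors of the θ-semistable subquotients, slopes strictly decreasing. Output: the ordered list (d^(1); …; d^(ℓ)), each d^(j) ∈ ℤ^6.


Barcode: M ≅ I[1,2], I[2,2], I[2,4]^2, I[5,6], I[6,6]^2. HN layers by μ_θ (4 steps, strictly decreasing):
  μ^(1)=38; μ^(2)=25; μ^(3)=-1; μ^(4)=-40

((0, 0, 0, 0, 1, 1); (0, 0, 0, 0, 0, 2); (1, 1, 2, 2, 0, 0); (0, 3, 0, 0, 0, 0))


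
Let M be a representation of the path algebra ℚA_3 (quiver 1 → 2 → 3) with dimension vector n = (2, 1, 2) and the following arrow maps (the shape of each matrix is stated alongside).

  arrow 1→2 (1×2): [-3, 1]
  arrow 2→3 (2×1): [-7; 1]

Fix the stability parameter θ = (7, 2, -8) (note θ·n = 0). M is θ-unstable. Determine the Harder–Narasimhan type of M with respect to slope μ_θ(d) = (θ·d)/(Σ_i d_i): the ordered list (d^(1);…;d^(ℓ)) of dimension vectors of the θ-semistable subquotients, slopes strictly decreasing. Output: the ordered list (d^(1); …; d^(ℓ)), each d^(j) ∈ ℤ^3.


Via rank(M_{q-1}∘⋯∘M_p): M ≅ I[1,1], I[1,3], I[3,3].
μ_θ-semistable layers: μ^(1)=7; μ^(2)=1/3; μ^(3)=-8

((1, 0, 0); (1, 1, 1); (0, 0, 1))


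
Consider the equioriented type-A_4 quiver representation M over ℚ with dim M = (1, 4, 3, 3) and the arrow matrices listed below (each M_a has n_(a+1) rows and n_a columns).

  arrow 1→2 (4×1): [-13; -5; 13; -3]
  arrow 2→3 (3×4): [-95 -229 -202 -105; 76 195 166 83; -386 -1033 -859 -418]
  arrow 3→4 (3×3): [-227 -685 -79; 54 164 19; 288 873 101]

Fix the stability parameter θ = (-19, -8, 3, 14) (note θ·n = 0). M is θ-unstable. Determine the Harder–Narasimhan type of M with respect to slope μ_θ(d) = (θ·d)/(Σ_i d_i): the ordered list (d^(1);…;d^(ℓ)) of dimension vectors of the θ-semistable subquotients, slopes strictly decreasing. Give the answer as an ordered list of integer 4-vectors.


Via rank(M_{q-1}∘⋯∘M_p): M ≅ I[1,4], I[2,2], I[2,4]^2.
μ_θ-semistable layers: μ^(1)=14; μ^(2)=3; μ^(3)=-8; μ^(4)=-19

((0, 0, 0, 3); (0, 0, 3, 0); (0, 4, 0, 0); (1, 0, 0, 0))


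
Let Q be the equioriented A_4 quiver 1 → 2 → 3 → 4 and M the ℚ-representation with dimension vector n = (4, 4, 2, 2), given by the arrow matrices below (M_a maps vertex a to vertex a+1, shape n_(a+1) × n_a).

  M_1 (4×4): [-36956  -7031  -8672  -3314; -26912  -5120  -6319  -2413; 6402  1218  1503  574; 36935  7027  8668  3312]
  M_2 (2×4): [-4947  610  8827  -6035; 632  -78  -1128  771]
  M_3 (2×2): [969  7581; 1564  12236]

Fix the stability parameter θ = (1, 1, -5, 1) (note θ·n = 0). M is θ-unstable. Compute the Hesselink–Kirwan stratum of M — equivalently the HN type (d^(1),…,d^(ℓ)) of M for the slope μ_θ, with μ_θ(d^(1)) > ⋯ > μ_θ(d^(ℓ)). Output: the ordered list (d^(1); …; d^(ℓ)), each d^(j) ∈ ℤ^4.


Barcode: M ≅ I[1,2]^2, I[1,3], I[1,4], I[4,4]. HN layers by μ_θ (2 steps, strictly decreasing):
  μ^(1)=1; μ^(2)=-1

((2, 2, 0, 2); (2, 2, 2, 0))


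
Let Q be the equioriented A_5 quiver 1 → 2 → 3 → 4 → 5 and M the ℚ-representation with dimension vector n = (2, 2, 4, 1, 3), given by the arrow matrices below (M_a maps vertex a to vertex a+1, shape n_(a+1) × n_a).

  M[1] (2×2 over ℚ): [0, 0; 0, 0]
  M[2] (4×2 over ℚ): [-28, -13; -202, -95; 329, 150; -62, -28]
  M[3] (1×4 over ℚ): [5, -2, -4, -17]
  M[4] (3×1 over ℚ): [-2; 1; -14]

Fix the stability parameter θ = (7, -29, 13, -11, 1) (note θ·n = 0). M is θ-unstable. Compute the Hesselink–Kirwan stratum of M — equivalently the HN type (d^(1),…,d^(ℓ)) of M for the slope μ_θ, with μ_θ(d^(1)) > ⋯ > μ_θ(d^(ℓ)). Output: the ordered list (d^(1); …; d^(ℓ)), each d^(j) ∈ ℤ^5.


Interval decomposition of M: I[1,1]^2, I[2,3], I[2,5], I[3,3]^2, I[5,5]^2.
HN type (ℓ=4): μ^(1)=13; μ^(2)=7; μ^(3)=1; μ^(4)=-29

((0, 0, 3, 0, 0); (2, 0, 0, 0, 0); (0, 0, 1, 1, 3); (0, 2, 0, 0, 0))


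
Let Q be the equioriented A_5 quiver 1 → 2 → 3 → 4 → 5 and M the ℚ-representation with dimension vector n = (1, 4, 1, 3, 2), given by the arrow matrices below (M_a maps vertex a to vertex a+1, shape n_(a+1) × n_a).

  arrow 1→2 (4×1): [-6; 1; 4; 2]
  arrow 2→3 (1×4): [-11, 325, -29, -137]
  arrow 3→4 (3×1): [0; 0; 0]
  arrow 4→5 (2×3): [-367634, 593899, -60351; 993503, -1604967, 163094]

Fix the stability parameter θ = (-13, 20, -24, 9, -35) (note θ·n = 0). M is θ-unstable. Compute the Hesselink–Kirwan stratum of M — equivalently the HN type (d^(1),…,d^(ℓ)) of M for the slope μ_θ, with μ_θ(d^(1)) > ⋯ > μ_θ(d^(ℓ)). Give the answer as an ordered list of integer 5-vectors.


Interval decomposition of M: I[1,3], I[2,2]^3, I[4,4], I[4,5]^2.
HN type (ℓ=4): μ^(1)=20; μ^(2)=9; μ^(3)=-2; μ^(4)=-13

((0, 3, 0, 0, 0); (0, 0, 0, 1, 0); (0, 1, 1, 0, 0); (1, 0, 0, 2, 2))


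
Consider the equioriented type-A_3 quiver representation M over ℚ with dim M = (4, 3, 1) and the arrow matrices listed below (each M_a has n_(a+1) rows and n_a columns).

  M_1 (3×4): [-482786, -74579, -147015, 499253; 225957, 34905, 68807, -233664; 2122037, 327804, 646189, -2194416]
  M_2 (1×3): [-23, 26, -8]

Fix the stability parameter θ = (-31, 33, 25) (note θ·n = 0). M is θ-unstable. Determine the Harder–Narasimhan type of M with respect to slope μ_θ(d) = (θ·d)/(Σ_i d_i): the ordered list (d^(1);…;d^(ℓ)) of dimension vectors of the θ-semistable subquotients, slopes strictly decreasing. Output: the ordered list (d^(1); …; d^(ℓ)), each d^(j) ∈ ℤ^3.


Via rank(M_{q-1}∘⋯∘M_p): M ≅ I[1,1], I[1,2]^2, I[1,3].
μ_θ-semistable layers: μ^(1)=33; μ^(2)=29; μ^(3)=-31

((0, 2, 0); (0, 1, 1); (4, 0, 0))


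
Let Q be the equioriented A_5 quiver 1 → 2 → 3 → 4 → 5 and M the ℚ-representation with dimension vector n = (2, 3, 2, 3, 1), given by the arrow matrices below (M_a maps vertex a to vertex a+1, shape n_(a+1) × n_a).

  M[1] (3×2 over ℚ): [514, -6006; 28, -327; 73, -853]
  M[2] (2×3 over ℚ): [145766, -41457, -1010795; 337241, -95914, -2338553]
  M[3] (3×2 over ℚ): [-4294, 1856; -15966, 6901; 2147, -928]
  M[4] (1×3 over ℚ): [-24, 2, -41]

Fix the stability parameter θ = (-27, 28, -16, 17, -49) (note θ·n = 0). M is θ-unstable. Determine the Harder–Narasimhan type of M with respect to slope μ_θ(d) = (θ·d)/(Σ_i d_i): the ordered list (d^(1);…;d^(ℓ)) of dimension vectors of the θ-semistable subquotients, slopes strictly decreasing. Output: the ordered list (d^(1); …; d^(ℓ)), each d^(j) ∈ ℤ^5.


Via rank(M_{q-1}∘⋯∘M_p): M ≅ I[1,4], I[1,5], I[2,2], I[4,4].
μ_θ-semistable layers: μ^(1)=28; μ^(2)=17; μ^(3)=6; μ^(4)=-5; μ^(5)=-27

((0, 1, 0, 0, 0); (0, 0, 0, 2, 0); (0, 1, 1, 0, 0); (0, 1, 1, 1, 1); (2, 0, 0, 0, 0))


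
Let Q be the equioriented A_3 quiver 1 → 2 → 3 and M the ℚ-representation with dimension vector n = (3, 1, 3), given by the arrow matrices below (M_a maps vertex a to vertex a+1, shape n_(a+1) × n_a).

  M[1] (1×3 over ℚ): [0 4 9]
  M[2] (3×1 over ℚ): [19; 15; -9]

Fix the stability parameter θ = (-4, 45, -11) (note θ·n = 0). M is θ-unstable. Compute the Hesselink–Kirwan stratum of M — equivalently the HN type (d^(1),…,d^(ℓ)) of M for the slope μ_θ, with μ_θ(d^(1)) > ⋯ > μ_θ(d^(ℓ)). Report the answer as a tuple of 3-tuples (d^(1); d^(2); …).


Via rank(M_{q-1}∘⋯∘M_p): M ≅ I[1,1]^2, I[1,3], I[3,3]^2.
μ_θ-semistable layers: μ^(1)=17; μ^(2)=-4; μ^(3)=-11

((0, 1, 1); (3, 0, 0); (0, 0, 2))


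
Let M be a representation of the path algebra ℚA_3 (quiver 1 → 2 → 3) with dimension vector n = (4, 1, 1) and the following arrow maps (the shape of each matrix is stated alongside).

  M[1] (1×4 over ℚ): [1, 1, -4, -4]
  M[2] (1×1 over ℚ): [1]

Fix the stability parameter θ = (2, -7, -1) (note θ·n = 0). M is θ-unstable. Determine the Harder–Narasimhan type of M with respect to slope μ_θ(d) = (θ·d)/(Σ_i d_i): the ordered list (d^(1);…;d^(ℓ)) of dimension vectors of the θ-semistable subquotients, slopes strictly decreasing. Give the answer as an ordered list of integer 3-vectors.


Barcode: M ≅ I[1,1]^3, I[1,3]. HN layers by μ_θ (3 steps, strictly decreasing):
  μ^(1)=2; μ^(2)=-1; μ^(3)=-5/2

((3, 0, 0); (0, 0, 1); (1, 1, 0))


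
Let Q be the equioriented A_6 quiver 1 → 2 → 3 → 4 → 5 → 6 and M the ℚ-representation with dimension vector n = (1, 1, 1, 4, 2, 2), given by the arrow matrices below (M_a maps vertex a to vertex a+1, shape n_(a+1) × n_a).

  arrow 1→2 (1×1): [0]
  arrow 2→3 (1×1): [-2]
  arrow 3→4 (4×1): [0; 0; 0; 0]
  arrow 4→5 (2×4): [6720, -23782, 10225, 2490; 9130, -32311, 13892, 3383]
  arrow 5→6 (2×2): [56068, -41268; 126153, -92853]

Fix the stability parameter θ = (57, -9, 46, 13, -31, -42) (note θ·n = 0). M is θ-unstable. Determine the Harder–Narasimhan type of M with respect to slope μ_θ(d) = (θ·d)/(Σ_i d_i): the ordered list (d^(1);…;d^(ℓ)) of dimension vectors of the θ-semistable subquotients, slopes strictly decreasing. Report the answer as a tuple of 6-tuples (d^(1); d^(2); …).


Interval decomposition of M: I[1,1], I[2,3], I[4,4]^2, I[4,5], I[4,6], I[6,6].
HN type (ℓ=6): μ^(1)=57; μ^(2)=46; μ^(3)=13; μ^(4)=-9; μ^(5)=-20; μ^(6)=-42

((1, 0, 0, 0, 0, 0); (0, 0, 1, 0, 0, 0); (0, 0, 0, 2, 0, 0); (0, 1, 0, 1, 1, 0); (0, 0, 0, 1, 1, 1); (0, 0, 0, 0, 0, 1))


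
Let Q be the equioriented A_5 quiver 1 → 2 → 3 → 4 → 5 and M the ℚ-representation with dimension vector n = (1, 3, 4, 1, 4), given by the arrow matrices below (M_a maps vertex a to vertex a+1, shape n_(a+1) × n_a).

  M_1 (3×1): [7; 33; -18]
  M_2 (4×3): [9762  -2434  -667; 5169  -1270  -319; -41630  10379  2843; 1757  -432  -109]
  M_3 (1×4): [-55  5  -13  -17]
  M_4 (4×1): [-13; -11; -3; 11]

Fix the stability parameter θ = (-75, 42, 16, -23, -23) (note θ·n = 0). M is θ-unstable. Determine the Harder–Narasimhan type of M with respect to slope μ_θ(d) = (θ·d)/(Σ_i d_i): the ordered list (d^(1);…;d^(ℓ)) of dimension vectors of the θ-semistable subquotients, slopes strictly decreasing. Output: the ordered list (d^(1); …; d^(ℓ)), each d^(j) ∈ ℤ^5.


Barcode: M ≅ I[1,5], I[2,3]^2, I[3,3], I[5,5]^3. HN layers by μ_θ (5 steps, strictly decreasing):
  μ^(1)=29; μ^(2)=16; μ^(3)=3; μ^(4)=-23; μ^(5)=-75

((0, 2, 2, 0, 0); (0, 0, 1, 0, 0); (0, 1, 1, 1, 1); (0, 0, 0, 0, 3); (1, 0, 0, 0, 0))


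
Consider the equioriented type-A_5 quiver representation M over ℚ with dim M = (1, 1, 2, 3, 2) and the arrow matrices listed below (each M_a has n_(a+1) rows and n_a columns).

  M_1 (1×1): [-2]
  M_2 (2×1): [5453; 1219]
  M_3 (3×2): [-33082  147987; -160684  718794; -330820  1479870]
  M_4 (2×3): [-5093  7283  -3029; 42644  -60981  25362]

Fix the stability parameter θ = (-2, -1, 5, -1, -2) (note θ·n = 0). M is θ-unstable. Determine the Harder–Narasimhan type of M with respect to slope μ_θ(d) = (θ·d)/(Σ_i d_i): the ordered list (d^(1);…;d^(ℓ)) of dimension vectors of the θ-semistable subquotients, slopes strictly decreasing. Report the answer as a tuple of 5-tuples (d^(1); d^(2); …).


Interval decomposition of M: I[1,5], I[3,3], I[4,4], I[4,5].
HN type (ℓ=5): μ^(1)=5; μ^(2)=2/3; μ^(3)=-1; μ^(4)=-3/2; μ^(5)=-2

((0, 0, 1, 0, 0); (0, 0, 1, 1, 1); (0, 1, 0, 1, 0); (0, 0, 0, 1, 1); (1, 0, 0, 0, 0))


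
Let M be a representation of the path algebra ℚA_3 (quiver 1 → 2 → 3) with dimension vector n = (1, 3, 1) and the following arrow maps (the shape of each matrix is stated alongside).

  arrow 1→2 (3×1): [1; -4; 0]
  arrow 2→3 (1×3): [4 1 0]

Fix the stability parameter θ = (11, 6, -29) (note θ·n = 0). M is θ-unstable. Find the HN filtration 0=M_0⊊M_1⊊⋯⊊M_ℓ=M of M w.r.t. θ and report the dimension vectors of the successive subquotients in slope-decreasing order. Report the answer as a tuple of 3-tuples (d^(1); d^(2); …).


Via rank(M_{q-1}∘⋯∘M_p): M ≅ I[1,2], I[2,2], I[2,3].
μ_θ-semistable layers: μ^(1)=17/2; μ^(2)=6; μ^(3)=-23/2

((1, 1, 0); (0, 1, 0); (0, 1, 1))


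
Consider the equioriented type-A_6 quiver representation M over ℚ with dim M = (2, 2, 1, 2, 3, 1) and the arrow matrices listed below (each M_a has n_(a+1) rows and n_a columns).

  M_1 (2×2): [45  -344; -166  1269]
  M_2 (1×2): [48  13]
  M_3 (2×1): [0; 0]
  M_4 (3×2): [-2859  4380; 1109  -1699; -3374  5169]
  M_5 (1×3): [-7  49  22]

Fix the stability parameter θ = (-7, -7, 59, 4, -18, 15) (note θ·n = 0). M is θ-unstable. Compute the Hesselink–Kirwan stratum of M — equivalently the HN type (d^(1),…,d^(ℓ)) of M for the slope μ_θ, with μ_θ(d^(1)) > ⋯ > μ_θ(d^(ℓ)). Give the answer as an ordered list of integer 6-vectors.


Barcode: M ≅ I[1,2], I[1,3], I[4,5], I[4,6], I[5,5]. HN layers by μ_θ (4 steps, strictly decreasing):
  μ^(1)=59; μ^(2)=15; μ^(3)=-7; μ^(4)=-18

((0, 0, 1, 0, 0, 0); (0, 0, 0, 0, 0, 1); (2, 2, 0, 2, 2, 0); (0, 0, 0, 0, 1, 0))


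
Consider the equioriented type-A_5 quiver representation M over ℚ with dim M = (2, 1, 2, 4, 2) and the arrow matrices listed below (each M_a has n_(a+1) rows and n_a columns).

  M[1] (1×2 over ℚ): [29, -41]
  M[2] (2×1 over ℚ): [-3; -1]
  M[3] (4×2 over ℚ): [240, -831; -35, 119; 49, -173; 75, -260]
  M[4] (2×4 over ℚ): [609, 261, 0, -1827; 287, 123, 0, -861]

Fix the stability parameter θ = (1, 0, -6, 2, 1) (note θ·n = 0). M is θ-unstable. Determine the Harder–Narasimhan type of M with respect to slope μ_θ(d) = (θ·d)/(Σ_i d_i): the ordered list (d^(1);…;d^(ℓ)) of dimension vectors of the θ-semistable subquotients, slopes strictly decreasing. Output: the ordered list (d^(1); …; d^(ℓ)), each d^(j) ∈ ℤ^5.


Via rank(M_{q-1}∘⋯∘M_p): M ≅ I[1,1], I[1,4], I[3,4], I[4,4], I[4,5], I[5,5].
μ_θ-semistable layers: μ^(1)=2; μ^(2)=3/2; μ^(3)=1; μ^(4)=-5/3; μ^(5)=-6

((0, 0, 0, 3, 0); (0, 0, 0, 1, 1); (1, 0, 0, 0, 1); (1, 1, 1, 0, 0); (0, 0, 1, 0, 0))


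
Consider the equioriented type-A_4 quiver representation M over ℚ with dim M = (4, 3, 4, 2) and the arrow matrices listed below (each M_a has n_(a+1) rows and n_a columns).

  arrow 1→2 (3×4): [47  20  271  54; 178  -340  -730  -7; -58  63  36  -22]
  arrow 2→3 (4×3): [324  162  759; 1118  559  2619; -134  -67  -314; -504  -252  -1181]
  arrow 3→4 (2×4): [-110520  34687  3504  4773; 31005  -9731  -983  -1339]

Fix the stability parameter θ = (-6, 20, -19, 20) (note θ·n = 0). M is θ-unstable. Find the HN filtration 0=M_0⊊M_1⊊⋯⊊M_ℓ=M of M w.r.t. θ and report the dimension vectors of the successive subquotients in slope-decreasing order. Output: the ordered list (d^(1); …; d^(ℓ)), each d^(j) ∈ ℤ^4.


Via rank(M_{q-1}∘⋯∘M_p): M ≅ I[1,1], I[1,2], I[1,4]^2, I[3,3]^2.
μ_θ-semistable layers: μ^(1)=20; μ^(2)=1/2; μ^(3)=-6; μ^(4)=-19

((0, 1, 0, 2); (0, 2, 2, 0); (4, 0, 0, 0); (0, 0, 2, 0))


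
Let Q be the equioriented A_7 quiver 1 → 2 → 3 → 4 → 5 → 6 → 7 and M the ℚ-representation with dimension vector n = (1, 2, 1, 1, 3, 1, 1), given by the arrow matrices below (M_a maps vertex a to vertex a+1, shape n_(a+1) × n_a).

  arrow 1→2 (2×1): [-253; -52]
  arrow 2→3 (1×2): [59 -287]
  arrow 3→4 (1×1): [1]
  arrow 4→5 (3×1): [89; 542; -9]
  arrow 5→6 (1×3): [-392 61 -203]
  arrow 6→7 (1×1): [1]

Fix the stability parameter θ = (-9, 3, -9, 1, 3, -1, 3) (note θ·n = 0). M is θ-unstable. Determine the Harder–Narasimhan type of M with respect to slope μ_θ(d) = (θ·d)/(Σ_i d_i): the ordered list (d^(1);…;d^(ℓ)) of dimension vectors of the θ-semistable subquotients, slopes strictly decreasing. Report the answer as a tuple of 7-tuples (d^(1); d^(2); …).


Barcode: M ≅ I[1,7], I[2,2], I[5,5]^2. HN layers by μ_θ (4 steps, strictly decreasing):
  μ^(1)=3; μ^(2)=1; μ^(3)=-3; μ^(4)=-9

((0, 1, 0, 0, 2, 0, 1); (0, 0, 0, 1, 1, 1, 0); (0, 1, 1, 0, 0, 0, 0); (1, 0, 0, 0, 0, 0, 0))


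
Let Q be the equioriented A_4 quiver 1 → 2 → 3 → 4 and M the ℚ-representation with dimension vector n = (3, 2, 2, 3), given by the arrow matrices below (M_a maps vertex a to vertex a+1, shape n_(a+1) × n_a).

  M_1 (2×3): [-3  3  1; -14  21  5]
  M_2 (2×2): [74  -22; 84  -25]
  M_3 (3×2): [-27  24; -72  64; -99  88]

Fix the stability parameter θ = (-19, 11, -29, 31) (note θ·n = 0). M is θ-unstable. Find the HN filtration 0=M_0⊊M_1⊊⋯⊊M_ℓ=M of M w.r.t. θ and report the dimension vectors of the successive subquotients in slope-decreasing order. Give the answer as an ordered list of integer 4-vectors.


Barcode: M ≅ I[1,1], I[1,3], I[1,4], I[4,4]^2. HN layers by μ_θ (3 steps, strictly decreasing):
  μ^(1)=31; μ^(2)=-9; μ^(3)=-19

((0, 0, 0, 3); (0, 2, 2, 0); (3, 0, 0, 0))


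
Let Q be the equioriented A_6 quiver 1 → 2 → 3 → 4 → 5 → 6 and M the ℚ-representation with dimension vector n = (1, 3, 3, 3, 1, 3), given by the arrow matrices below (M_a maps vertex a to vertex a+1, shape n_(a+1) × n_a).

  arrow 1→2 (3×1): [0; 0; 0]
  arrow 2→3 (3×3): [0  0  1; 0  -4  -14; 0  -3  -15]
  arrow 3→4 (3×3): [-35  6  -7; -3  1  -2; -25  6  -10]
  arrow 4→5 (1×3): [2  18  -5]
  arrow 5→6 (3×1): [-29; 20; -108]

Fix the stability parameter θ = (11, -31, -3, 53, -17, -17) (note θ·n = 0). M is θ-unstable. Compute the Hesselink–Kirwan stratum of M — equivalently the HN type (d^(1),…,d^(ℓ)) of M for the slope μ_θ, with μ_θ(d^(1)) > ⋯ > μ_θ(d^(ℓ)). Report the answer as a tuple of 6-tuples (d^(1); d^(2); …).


Barcode: M ≅ I[1,1], I[2,2], I[2,4], I[2,6], I[3,4], I[6,6]^2. HN layers by μ_θ (6 steps, strictly decreasing):
  μ^(1)=53; μ^(2)=11; μ^(3)=19/3; μ^(4)=-3; μ^(5)=-17; μ^(6)=-31

((0, 0, 0, 2, 0, 0); (1, 0, 0, 0, 0, 0); (0, 0, 0, 1, 1, 1); (0, 0, 3, 0, 0, 0); (0, 0, 0, 0, 0, 2); (0, 3, 0, 0, 0, 0))


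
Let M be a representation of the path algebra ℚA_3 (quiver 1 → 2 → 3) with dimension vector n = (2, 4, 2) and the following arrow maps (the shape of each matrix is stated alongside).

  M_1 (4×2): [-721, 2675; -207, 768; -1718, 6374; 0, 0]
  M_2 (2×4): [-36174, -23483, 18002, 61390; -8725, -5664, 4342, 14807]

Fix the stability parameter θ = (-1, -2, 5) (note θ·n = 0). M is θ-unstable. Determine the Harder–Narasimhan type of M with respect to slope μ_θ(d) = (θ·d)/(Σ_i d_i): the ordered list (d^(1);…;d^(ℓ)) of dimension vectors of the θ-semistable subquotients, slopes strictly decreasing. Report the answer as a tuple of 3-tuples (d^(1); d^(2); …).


Via rank(M_{q-1}∘⋯∘M_p): M ≅ I[1,3]^2, I[2,2]^2.
μ_θ-semistable layers: μ^(1)=5; μ^(2)=-3/2; μ^(3)=-2

((0, 0, 2); (2, 2, 0); (0, 2, 0))


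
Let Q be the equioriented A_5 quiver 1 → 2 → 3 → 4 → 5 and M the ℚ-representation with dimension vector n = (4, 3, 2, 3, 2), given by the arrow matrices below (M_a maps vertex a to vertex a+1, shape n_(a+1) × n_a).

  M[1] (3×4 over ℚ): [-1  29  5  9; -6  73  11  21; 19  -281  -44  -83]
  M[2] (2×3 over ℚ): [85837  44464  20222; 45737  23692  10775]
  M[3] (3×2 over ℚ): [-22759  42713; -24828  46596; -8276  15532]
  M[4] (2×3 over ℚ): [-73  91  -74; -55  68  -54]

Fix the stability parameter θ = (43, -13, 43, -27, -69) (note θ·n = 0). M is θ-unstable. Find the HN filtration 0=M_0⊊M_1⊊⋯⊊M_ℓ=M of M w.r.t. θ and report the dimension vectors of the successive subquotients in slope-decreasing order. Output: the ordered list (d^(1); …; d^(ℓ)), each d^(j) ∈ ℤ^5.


Interval decomposition of M: I[1,1], I[1,2], I[1,3], I[1,5], I[4,4], I[4,5].
HN type (ℓ=5): μ^(1)=43; μ^(2)=15; μ^(3)=-23/5; μ^(4)=-27; μ^(5)=-48

((1, 0, 1, 0, 0); (2, 2, 0, 0, 0); (1, 1, 1, 1, 1); (0, 0, 0, 1, 0); (0, 0, 0, 1, 1))


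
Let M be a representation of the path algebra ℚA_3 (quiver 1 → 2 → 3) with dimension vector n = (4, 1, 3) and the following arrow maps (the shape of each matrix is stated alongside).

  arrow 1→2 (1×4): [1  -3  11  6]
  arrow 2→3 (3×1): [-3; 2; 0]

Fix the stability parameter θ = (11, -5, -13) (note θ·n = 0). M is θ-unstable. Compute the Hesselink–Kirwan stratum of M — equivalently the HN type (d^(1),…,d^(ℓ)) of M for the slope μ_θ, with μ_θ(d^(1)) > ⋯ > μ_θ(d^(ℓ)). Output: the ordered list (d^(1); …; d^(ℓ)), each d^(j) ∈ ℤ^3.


Barcode: M ≅ I[1,1]^3, I[1,3], I[3,3]^2. HN layers by μ_θ (3 steps, strictly decreasing):
  μ^(1)=11; μ^(2)=-7/3; μ^(3)=-13

((3, 0, 0); (1, 1, 1); (0, 0, 2))


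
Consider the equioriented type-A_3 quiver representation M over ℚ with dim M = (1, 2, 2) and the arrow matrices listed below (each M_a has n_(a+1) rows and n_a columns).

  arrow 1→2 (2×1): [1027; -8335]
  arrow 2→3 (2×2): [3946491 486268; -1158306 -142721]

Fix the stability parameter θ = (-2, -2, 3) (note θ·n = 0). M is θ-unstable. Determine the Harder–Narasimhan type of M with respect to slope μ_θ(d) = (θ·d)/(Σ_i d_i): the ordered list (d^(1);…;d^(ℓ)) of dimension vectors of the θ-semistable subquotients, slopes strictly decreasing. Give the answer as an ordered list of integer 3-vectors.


Interval decomposition of M: I[1,3], I[2,3].
HN type (ℓ=2): μ^(1)=3; μ^(2)=-2

((0, 0, 2); (1, 2, 0))


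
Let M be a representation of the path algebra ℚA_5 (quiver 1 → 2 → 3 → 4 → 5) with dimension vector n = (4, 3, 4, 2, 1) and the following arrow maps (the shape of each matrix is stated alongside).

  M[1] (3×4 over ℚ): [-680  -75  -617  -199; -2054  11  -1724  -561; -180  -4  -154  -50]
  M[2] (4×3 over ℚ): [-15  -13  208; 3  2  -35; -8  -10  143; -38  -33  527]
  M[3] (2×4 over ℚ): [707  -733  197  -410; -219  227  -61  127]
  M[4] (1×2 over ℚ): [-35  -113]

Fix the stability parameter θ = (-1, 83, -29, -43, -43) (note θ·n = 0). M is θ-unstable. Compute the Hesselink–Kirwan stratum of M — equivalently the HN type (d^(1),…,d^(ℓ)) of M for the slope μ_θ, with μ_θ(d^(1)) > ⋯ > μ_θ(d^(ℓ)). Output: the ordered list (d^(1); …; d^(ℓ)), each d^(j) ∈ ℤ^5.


Via rank(M_{q-1}∘⋯∘M_p): M ≅ I[1,1], I[1,3], I[1,4], I[1,5], I[3,3].
μ_θ-semistable layers: μ^(1)=27; μ^(2)=11/3; μ^(3)=-1; μ^(4)=-33/5; μ^(5)=-29

((0, 1, 1, 0, 0); (0, 1, 1, 1, 0); (3, 0, 0, 0, 0); (1, 1, 1, 1, 1); (0, 0, 1, 0, 0))
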